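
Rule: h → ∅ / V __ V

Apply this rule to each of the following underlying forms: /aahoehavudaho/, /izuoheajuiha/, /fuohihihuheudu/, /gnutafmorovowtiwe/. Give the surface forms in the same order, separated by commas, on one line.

aaoeavudao, izuoeajuia, fuoiiueudu, gnutafmorovowtiwe

/aahoehavudaho/: /h/ occurs between vowels /a/ and /o/, so it deletes. /h/ occurs between vowels /e/ and /a/, so it deletes. /h/ occurs between vowels /a/ and /o/, so it deletes. → [aaoeavudao].
/izuoheajuiha/: /h/ occurs between vowels /o/ and /e/, so it deletes. /h/ occurs between vowels /i/ and /a/, so it deletes. → [izuoeajuia].
/fuohihihuheudu/: /h/ occurs between vowels /o/ and /i/, so it deletes. /h/ occurs between vowels /i/ and /i/, so it deletes. /h/ occurs between vowels /i/ and /u/, so it deletes. /h/ occurs between vowels /u/ and /e/, so it deletes. → [fuoiiueudu].
/gnutafmorovowtiwe/: the rule's environment is not met; surfaces unchanged as [gnutafmorovowtiwe].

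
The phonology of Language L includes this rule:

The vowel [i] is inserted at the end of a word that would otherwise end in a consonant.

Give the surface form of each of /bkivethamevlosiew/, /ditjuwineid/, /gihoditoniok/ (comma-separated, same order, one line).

bkivethamevlosiewi, ditjuwineidi, gihoditonioki

/bkivethamevlosiew/: the form ends in the consonant /w/, so [i] is inserted word-finally. → [bkivethamevlosiewi].
/ditjuwineid/: the form ends in the consonant /d/, so [i] is inserted word-finally. → [ditjuwineidi].
/gihoditoniok/: the form ends in the consonant /k/, so [i] is inserted word-finally. → [gihoditonioki].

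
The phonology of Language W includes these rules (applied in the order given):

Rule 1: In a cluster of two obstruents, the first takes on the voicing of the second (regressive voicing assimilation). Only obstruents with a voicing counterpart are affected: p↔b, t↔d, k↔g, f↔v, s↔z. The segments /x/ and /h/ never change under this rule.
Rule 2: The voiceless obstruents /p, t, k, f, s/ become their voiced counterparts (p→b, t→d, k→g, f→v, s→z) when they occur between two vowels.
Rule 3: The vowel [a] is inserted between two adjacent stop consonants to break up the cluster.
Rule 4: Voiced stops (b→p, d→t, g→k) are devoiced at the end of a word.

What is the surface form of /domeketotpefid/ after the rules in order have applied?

domegedotapevit

Rule 1 (regressive voicing assimilation): no segment meets the environment; /domeketotpefid/ is unchanged.
Rule 2 (intervocalic voicing): /k/ is a voiceless obstruent between vowels /e/ and /e/, so it voices to [g]. /t/ is a voiceless obstruent between vowels /e/ and /o/, so it voices to [d]. /f/ is a voiceless obstruent between vowels /e/ and /i/, so it voices to [v]. /domeketotpefid/ → domegedotpevid.
Rule 3 (stop-cluster a-epenthesis): /t/ and /p/ form a stop–stop cluster, so [a] is inserted between them. /domegedotpevid/ → domegedotapevid.
Rule 4 (final devoicing): /d/ is a voiced stop in word-final position, so it devoices to [t]. /domegedotapevid/ → domegedotapevit.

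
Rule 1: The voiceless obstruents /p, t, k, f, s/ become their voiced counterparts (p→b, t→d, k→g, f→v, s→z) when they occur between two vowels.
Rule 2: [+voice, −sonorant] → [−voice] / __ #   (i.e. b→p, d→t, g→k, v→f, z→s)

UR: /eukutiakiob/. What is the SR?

eugudiagiop

Rule 1 (intervocalic voicing): /k/ is a voiceless obstruent between vowels /u/ and /u/, so it voices to [g]. /t/ is a voiceless obstruent between vowels /u/ and /i/, so it voices to [d]. /k/ is a voiceless obstruent between vowels /a/ and /i/, so it voices to [g]. /eukutiakiob/ → eugudiagiob.
Rule 2 (final devoicing): /b/ is a voiced obstruent in word-final position, so it devoices to [p]. /eugudiagiob/ → eugudiagiop.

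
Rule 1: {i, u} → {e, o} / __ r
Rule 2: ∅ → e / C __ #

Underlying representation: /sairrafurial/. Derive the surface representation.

saerraforiale

Rule 1 (pre-rhotic lowering): /i/ is a high vowel immediately before /r/, so it lowers to [e]. /u/ is a high vowel immediately before /r/, so it lowers to [o]. /sairrafurial/ → saerraforial.
Rule 2 (final e-epenthesis): the form ends in the consonant /l/, so [e] is inserted word-finally. /saerraforial/ → saerraforiale.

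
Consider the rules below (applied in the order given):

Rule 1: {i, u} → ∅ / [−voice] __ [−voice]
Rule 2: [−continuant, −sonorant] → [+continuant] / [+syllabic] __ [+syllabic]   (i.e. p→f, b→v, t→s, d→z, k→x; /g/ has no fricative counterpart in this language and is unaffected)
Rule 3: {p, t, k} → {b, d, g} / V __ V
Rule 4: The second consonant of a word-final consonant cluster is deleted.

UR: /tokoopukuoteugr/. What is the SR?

toxoopkuoseug

Rule 1 (high vowel syncope): /u/ is a high vowel flanked by voiceless consonants /p/ and /k/, so it deletes. /tokoopukuoteugr/ → tokoopkuoteugr.
Rule 2 (intervocalic spirantization): /k/ is a stop between vowels /o/ and /o/, so it spirantizes to the fricative [x]. /t/ is a stop between vowels /o/ and /e/, so it spirantizes to the fricative [s]. /tokoopkuoteugr/ → toxoopkuoseugr.
Rule 3 (intervocalic voicing): no segment meets the environment; /toxoopkuoseugr/ is unchanged.
Rule 4 (final cluster simplification): /r/ is the second consonant of a word-final cluster /gr/, so it deletes. /toxoopkuoseugr/ → toxoopkuoseug.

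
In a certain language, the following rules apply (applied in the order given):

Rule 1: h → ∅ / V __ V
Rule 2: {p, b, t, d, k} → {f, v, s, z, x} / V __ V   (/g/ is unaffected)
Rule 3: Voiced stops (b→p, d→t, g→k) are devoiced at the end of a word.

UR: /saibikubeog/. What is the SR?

saivixuveok

Rule 1 (intervocalic h-deletion): no segment meets the environment; /saibikubeog/ is unchanged.
Rule 2 (intervocalic spirantization): /b/ is a stop between vowels /i/ and /i/, so it spirantizes to the fricative [v]. /k/ is a stop between vowels /i/ and /u/, so it spirantizes to the fricative [x]. /b/ is a stop between vowels /u/ and /e/, so it spirantizes to the fricative [v]. /saibikubeog/ → saivixuveog.
Rule 3 (final devoicing): /g/ is a voiced stop in word-final position, so it devoices to [k]. /saivixuveog/ → saivixuveok.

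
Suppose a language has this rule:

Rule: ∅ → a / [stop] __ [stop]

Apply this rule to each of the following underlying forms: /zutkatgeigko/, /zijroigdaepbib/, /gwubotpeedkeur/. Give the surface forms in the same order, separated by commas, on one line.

zutakatageigako, zijroigadaepabib, gwubotapeedakeur

/zutkatgeigko/: /t/ and /k/ form a stop–stop cluster, so [a] is inserted between them. /t/ and /g/ form a stop–stop cluster, so [a] is inserted between them. /g/ and /k/ form a stop–stop cluster, so [a] is inserted between them. → [zutakatageigako].
/zijroigdaepbib/: /g/ and /d/ form a stop–stop cluster, so [a] is inserted between them. /p/ and /b/ form a stop–stop cluster, so [a] is inserted between them. → [zijroigadaepabib].
/gwubotpeedkeur/: /t/ and /p/ form a stop–stop cluster, so [a] is inserted between them. /d/ and /k/ form a stop–stop cluster, so [a] is inserted between them. → [gwubotapeedakeur].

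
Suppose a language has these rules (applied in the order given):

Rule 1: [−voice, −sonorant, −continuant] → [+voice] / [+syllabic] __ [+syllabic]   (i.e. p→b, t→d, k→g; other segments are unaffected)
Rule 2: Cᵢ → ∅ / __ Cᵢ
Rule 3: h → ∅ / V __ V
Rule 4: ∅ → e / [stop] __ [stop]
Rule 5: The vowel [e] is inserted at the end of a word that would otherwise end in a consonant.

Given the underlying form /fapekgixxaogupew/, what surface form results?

Rule 1 (intervocalic voicing): /p/ is a voiceless stop between vowels /a/ and /e/, so it voices to [b]. /p/ is a voiceless stop between vowels /u/ and /e/, so it voices to [b]. /fapekgixxaogupew/ → fabekgixxaogubew.
Rule 2 (degemination): /xx/ is a geminate; the first /x/ deletes. /fabekgixxaogubew/ → fabekgixaogubew.
Rule 3 (intervocalic h-deletion): no segment meets the environment; /fabekgixaogubew/ is unchanged.
Rule 4 (stop-cluster e-epenthesis): /k/ and /g/ form a stop–stop cluster, so [e] is inserted between them. /fabekgixaogubew/ → fabekegixaogubew.
Rule 5 (final e-epenthesis): the form ends in the consonant /w/, so [e] is inserted word-finally. /fabekegixaogubew/ → fabekegixaogubewe.

fabekegixaogubewe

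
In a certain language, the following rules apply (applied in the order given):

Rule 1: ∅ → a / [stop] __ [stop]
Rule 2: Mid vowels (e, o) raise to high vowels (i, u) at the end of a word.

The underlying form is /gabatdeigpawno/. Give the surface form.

Rule 1 (stop-cluster a-epenthesis): /t/ and /d/ form a stop–stop cluster, so [a] is inserted between them. /g/ and /p/ form a stop–stop cluster, so [a] is inserted between them. /gabatdeigpawno/ → gabatadeigapawno.
Rule 2 (final vowel raising): /o/ is a mid vowel in word-final position, so it raises to [u]. /gabatadeigapawno/ → gabatadeigapawnu.

gabatadeigapawnu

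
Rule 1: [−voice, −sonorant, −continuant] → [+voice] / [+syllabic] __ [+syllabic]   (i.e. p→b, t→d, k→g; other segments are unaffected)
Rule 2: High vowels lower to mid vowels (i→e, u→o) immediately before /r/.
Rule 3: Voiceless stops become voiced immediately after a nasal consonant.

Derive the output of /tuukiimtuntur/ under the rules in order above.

Rule 1 (intervocalic voicing): /k/ is a voiceless stop between vowels /u/ and /i/, so it voices to [g]. /tuukiimtuntur/ → tuugiimtuntur.
Rule 2 (pre-rhotic lowering): /u/ is a high vowel immediately before /r/, so it lowers to [o]. /tuugiimtuntur/ → tuugiimtuntor.
Rule 3 (post-nasal voicing): /t/ is a voiceless stop immediately after the nasal /m/, so it voices to [d]. /t/ is a voiceless stop immediately after the nasal /n/, so it voices to [d]. /tuugiimtuntor/ → tuugiimdundor.

tuugiimdundor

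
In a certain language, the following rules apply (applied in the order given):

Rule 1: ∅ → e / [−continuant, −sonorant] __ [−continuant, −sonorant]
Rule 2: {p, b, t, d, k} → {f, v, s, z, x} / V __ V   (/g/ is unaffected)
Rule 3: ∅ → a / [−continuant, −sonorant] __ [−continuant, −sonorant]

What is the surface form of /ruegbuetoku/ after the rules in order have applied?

Rule 1 (stop-cluster e-epenthesis): /g/ and /b/ form a stop–stop cluster, so [e] is inserted between them. /ruegbuetoku/ → ruegebuetoku.
Rule 2 (intervocalic spirantization): /b/ is a stop between vowels /e/ and /u/, so it spirantizes to the fricative [v]. /t/ is a stop between vowels /e/ and /o/, so it spirantizes to the fricative [s]. /k/ is a stop between vowels /o/ and /u/, so it spirantizes to the fricative [x]. /ruegebuetoku/ → ruegevuesoxu.
Rule 3 (stop-cluster a-epenthesis): no segment meets the environment; /ruegevuesoxu/ is unchanged.

ruegevuesoxu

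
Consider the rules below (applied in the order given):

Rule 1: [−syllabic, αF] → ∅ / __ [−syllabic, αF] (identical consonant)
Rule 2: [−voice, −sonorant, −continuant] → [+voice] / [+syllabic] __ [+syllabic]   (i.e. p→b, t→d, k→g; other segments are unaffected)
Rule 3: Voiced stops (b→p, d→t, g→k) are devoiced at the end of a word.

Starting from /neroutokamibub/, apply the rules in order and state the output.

Rule 1 (degemination): no segment meets the environment; /neroutokamibub/ is unchanged.
Rule 2 (intervocalic voicing): /t/ is a voiceless stop between vowels /u/ and /o/, so it voices to [d]. /k/ is a voiceless stop between vowels /o/ and /a/, so it voices to [g]. /neroutokamibub/ → neroudogamibub.
Rule 3 (final devoicing): /b/ is a voiced stop in word-final position, so it devoices to [p]. /neroudogamibub/ → neroudogamibup.

neroudogamibup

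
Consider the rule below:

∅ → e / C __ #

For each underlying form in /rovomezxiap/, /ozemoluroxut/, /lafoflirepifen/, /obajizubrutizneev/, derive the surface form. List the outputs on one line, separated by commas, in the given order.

rovomezxiape, ozemoluroxute, lafoflirepifene, obajizubrutizneeve

/rovomezxiap/: the form ends in the consonant /p/, so [e] is inserted word-finally. → [rovomezxiape].
/ozemoluroxut/: the form ends in the consonant /t/, so [e] is inserted word-finally. → [ozemoluroxute].
/lafoflirepifen/: the form ends in the consonant /n/, so [e] is inserted word-finally. → [lafoflirepifene].
/obajizubrutizneev/: the form ends in the consonant /v/, so [e] is inserted word-finally. → [obajizubrutizneeve].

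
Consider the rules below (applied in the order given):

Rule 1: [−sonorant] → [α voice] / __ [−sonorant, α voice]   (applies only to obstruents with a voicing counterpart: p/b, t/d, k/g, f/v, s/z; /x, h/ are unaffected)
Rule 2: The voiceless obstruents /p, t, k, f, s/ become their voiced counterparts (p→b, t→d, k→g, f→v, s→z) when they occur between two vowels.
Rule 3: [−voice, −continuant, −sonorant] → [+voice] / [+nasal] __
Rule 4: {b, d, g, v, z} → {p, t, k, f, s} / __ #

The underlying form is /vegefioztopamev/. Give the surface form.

Rule 1 (regressive voicing assimilation): /z/ precedes the voiceless obstruent /t/, so it devoices to [s] by assimilation. /vegefioztopamev/ → vegefiostopamev.
Rule 2 (intervocalic voicing): /f/ is a voiceless obstruent between vowels /e/ and /i/, so it voices to [v]. /p/ is a voiceless obstruent between vowels /o/ and /a/, so it voices to [b]. /vegefiostopamev/ → vegeviostobamev.
Rule 3 (post-nasal voicing): no segment meets the environment; /vegeviostobamev/ is unchanged.
Rule 4 (final devoicing): /v/ is a voiced obstruent in word-final position, so it devoices to [f]. /vegeviostobamev/ → vegeviostobamef.

vegeviostobamef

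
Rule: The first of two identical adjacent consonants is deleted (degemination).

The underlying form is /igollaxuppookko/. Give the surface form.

igolaxupooko

/ll/ is a geminate; the first /l/ deletes.
/pp/ is a geminate; the first /p/ deletes.
/kk/ is a geminate; the first /k/ deletes.
Surface form: [igolaxupooko].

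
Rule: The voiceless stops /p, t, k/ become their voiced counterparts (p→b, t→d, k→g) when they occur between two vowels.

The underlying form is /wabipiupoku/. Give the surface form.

wabibiubogu

/p/ is a voiceless stop between vowels /i/ and /i/, so it voices to [b].
/p/ is a voiceless stop between vowels /u/ and /o/, so it voices to [b].
/k/ is a voiceless stop between vowels /o/ and /u/, so it voices to [g].
Surface form: [wabibiubogu].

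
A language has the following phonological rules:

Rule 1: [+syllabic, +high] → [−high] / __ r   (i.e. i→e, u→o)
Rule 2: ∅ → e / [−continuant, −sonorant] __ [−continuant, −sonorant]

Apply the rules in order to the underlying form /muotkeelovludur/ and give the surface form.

muotekeelovludor

Rule 1 (pre-rhotic lowering): /u/ is a high vowel immediately before /r/, so it lowers to [o]. /muotkeelovludur/ → muotkeelovludor.
Rule 2 (stop-cluster e-epenthesis): /t/ and /k/ form a stop–stop cluster, so [e] is inserted between them. /muotkeelovludor/ → muotekeelovludor.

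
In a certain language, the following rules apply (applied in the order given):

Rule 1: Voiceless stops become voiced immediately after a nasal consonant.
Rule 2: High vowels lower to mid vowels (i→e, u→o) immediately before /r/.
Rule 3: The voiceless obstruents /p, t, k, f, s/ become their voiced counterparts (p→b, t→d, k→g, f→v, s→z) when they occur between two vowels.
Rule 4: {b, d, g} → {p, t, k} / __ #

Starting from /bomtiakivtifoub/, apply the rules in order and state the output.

bomdiagivtivoup

Rule 1 (post-nasal voicing): /t/ is a voiceless stop immediately after the nasal /m/, so it voices to [d]. /bomtiakivtifoub/ → bomdiakivtifoub.
Rule 2 (pre-rhotic lowering): no segment meets the environment; /bomdiakivtifoub/ is unchanged.
Rule 3 (intervocalic voicing): /k/ is a voiceless obstruent between vowels /a/ and /i/, so it voices to [g]. /f/ is a voiceless obstruent between vowels /i/ and /o/, so it voices to [v]. /bomdiakivtifoub/ → bomdiagivtivoub.
Rule 4 (final devoicing): /b/ is a voiced stop in word-final position, so it devoices to [p]. /bomdiagivtivoub/ → bomdiagivtivoup.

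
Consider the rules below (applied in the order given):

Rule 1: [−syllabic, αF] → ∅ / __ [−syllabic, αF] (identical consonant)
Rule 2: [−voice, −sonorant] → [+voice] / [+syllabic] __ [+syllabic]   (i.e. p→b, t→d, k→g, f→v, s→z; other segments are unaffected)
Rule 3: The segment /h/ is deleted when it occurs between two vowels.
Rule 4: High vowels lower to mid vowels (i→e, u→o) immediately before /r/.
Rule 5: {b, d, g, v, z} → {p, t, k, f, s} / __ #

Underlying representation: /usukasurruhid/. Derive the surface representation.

uzugazoruit

Rule 1 (degemination): /rr/ is a geminate; the first /r/ deletes. /usukasurruhid/ → usukasuruhid.
Rule 2 (intervocalic voicing): /s/ is a voiceless obstruent between vowels /u/ and /u/, so it voices to [z]. /k/ is a voiceless obstruent between vowels /u/ and /a/, so it voices to [g]. /s/ is a voiceless obstruent between vowels /a/ and /u/, so it voices to [z]. /usukasuruhid/ → uzugazuruhid.
Rule 3 (intervocalic h-deletion): /h/ occurs between vowels /u/ and /i/, so it deletes. /uzugazuruhid/ → uzugazuruid.
Rule 4 (pre-rhotic lowering): /u/ is a high vowel immediately before /r/, so it lowers to [o]. /uzugazuruid/ → uzugazoruid.
Rule 5 (final devoicing): /d/ is a voiced obstruent in word-final position, so it devoices to [t]. /uzugazoruid/ → uzugazoruit.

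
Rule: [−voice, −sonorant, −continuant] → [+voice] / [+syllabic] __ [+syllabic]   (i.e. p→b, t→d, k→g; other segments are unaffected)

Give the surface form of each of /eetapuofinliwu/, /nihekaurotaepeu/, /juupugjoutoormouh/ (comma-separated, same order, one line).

eedabuofinliwu, nihegaurodaebeu, juubugjoudoormouh

/eetapuofinliwu/: /t/ is a voiceless stop between vowels /e/ and /a/, so it voices to [d]. /p/ is a voiceless stop between vowels /a/ and /u/, so it voices to [b]. → [eedabuofinliwu].
/nihekaurotaepeu/: /k/ is a voiceless stop between vowels /e/ and /a/, so it voices to [g]. /t/ is a voiceless stop between vowels /o/ and /a/, so it voices to [d]. /p/ is a voiceless stop between vowels /e/ and /e/, so it voices to [b]. → [nihegaurodaebeu].
/juupugjoutoormouh/: /p/ is a voiceless stop between vowels /u/ and /u/, so it voices to [b]. /t/ is a voiceless stop between vowels /u/ and /o/, so it voices to [d]. → [juubugjoudoormouh].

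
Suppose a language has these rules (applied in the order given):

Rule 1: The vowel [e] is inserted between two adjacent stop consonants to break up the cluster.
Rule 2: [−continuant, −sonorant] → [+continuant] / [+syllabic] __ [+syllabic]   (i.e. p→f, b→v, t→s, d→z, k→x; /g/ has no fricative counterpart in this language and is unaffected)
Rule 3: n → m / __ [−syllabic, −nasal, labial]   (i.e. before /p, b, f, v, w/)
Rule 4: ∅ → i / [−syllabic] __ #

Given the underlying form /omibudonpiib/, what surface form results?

omivuzompiibi

Rule 1 (stop-cluster e-epenthesis): no segment meets the environment; /omibudonpiib/ is unchanged.
Rule 2 (intervocalic spirantization): /b/ is a stop between vowels /i/ and /u/, so it spirantizes to the fricative [v]. /d/ is a stop between vowels /u/ and /o/, so it spirantizes to the fricative [z]. /omibudonpiib/ → omivuzonpiib.
Rule 3 (nasal place assimilation): /n/ precedes the labial consonant /p/, so it assimilates in place to [m]. /omivuzonpiib/ → omivuzompiib.
Rule 4 (final i-epenthesis): the form ends in the consonant /b/, so [i] is inserted word-finally. /omivuzompiib/ → omivuzompiibi.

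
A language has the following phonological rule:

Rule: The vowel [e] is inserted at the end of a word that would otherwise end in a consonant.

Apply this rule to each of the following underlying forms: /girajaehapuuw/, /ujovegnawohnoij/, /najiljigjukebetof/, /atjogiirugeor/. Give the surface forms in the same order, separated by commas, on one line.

/girajaehapuuw/: the form ends in the consonant /w/, so [e] is inserted word-finally. → [girajaehapuuwe].
/ujovegnawohnoij/: the form ends in the consonant /j/, so [e] is inserted word-finally. → [ujovegnawohnoije].
/najiljigjukebetof/: the form ends in the consonant /f/, so [e] is inserted word-finally. → [najiljigjukebetofe].
/atjogiirugeor/: the form ends in the consonant /r/, so [e] is inserted word-finally. → [atjogiirugeore].

girajaehapuuwe, ujovegnawohnoije, najiljigjukebetofe, atjogiirugeore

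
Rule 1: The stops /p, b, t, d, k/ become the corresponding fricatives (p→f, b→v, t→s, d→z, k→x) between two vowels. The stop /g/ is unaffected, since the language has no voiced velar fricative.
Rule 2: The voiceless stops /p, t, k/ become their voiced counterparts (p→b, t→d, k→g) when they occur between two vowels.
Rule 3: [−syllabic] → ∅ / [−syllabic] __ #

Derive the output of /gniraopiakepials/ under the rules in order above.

Rule 1 (intervocalic spirantization): /p/ is a stop between vowels /o/ and /i/, so it spirantizes to the fricative [f]. /k/ is a stop between vowels /a/ and /e/, so it spirantizes to the fricative [x]. /p/ is a stop between vowels /e/ and /i/, so it spirantizes to the fricative [f]. /gniraopiakepials/ → gniraofiaxefials.
Rule 2 (intervocalic voicing): no segment meets the environment; /gniraofiaxefials/ is unchanged.
Rule 3 (final cluster simplification): /s/ is the second consonant of a word-final cluster /ls/, so it deletes. /gniraofiaxefials/ → gniraofiaxefial.

gniraofiaxefial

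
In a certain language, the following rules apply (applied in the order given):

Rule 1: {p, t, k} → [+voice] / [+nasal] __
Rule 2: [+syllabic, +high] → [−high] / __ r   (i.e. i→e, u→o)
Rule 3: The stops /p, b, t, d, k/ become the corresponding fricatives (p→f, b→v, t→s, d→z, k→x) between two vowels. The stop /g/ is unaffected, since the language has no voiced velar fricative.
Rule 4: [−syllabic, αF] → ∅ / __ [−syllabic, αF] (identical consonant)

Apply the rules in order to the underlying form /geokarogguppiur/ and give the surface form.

geoxarogupior

Rule 1 (post-nasal voicing): no segment meets the environment; /geokarogguppiur/ is unchanged.
Rule 2 (pre-rhotic lowering): /u/ is a high vowel immediately before /r/, so it lowers to [o]. /geokarogguppiur/ → geokarogguppior.
Rule 3 (intervocalic spirantization): /k/ is a stop between vowels /o/ and /a/, so it spirantizes to the fricative [x]. /geokarogguppior/ → geoxarogguppior.
Rule 4 (degemination): /gg/ is a geminate; the first /g/ deletes. /pp/ is a geminate; the first /p/ deletes. /geoxarogguppior/ → geoxarogupior.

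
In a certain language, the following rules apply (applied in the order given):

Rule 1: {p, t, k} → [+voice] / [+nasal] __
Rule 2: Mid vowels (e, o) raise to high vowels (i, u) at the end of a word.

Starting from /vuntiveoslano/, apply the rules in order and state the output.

vundiveoslanu

Rule 1 (post-nasal voicing): /t/ is a voiceless stop immediately after the nasal /n/, so it voices to [d]. /vuntiveoslano/ → vundiveoslano.
Rule 2 (final vowel raising): /o/ is a mid vowel in word-final position, so it raises to [u]. /vundiveoslano/ → vundiveoslanu.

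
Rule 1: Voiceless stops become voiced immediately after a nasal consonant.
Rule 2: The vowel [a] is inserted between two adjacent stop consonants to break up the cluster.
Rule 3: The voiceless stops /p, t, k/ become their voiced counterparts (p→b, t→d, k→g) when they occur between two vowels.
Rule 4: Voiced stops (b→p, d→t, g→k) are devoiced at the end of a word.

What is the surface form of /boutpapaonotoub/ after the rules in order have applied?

Rule 1 (post-nasal voicing): no segment meets the environment; /boutpapaonotoub/ is unchanged.
Rule 2 (stop-cluster a-epenthesis): /t/ and /p/ form a stop–stop cluster, so [a] is inserted between them. /boutpapaonotoub/ → boutapapaonotoub.
Rule 3 (intervocalic voicing): /t/ is a voiceless stop between vowels /u/ and /a/, so it voices to [d]. /p/ is a voiceless stop between vowels /a/ and /a/, so it voices to [b]. /p/ is a voiceless stop between vowels /a/ and /a/, so it voices to [b]. /t/ is a voiceless stop between vowels /o/ and /o/, so it voices to [d]. /boutapapaonotoub/ → boudababaonodoub.
Rule 4 (final devoicing): /b/ is a voiced stop in word-final position, so it devoices to [p]. /boudababaonodoub/ → boudababaonodoup.

boudababaonodoup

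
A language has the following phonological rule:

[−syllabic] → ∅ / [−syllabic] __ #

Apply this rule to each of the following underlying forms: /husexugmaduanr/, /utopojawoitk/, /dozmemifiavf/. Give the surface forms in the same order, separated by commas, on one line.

/husexugmaduanr/: /r/ is the second consonant of a word-final cluster /nr/, so it deletes. → [husexugmaduan].
/utopojawoitk/: /k/ is the second consonant of a word-final cluster /tk/, so it deletes. → [utopojawoit].
/dozmemifiavf/: /f/ is the second consonant of a word-final cluster /vf/, so it deletes. → [dozmemifiav].

husexugmaduan, utopojawoit, dozmemifiav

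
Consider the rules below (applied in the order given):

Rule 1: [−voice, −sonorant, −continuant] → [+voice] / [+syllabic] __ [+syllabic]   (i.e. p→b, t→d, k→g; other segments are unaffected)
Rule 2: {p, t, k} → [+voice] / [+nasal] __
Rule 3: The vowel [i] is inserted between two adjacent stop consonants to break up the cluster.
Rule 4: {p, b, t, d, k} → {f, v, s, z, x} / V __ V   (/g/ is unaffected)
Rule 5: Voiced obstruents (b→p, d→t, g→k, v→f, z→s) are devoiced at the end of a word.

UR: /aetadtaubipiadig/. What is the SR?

Rule 1 (intervocalic voicing): /t/ is a voiceless stop between vowels /e/ and /a/, so it voices to [d]. /p/ is a voiceless stop between vowels /i/ and /i/, so it voices to [b]. /aetadtaubipiadig/ → aedadtaubibiadig.
Rule 2 (post-nasal voicing): no segment meets the environment; /aedadtaubibiadig/ is unchanged.
Rule 3 (stop-cluster i-epenthesis): /d/ and /t/ form a stop–stop cluster, so [i] is inserted between them. /aedadtaubibiadig/ → aedaditaubibiadig.
Rule 4 (intervocalic spirantization): /d/ is a stop between vowels /e/ and /a/, so it spirantizes to the fricative [z]. /d/ is a stop between vowels /a/ and /i/, so it spirantizes to the fricative [z]. /t/ is a stop between vowels /i/ and /a/, so it spirantizes to the fricative [s]. /b/ is a stop between vowels /u/ and /i/, so it spirantizes to the fricative [v]. /b/ is a stop between vowels /i/ and /i/, so it spirantizes to the fricative [v]. /d/ is a stop between vowels /a/ and /i/, so it spirantizes to the fricative [z]. /aedaditaubibiadig/ → aezazisauviviazig.
Rule 5 (final devoicing): /g/ is a voiced obstruent in word-final position, so it devoices to [k]. /aezazisauviviazig/ → aezazisauviviazik.

aezazisauviviazik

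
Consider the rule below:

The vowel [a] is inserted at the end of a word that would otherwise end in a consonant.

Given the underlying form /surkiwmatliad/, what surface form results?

the form ends in the consonant /d/, so [a] is inserted word-finally.
Surface form: [surkiwmatliada].

surkiwmatliada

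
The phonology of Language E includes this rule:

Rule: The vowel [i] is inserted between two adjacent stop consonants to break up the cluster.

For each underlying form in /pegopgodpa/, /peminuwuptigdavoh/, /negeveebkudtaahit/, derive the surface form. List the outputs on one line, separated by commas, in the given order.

pegopigodipa, peminuwupitigidavoh, negeveebikuditaahit

/pegopgodpa/: /p/ and /g/ form a stop–stop cluster, so [i] is inserted between them. /d/ and /p/ form a stop–stop cluster, so [i] is inserted between them. → [pegopigodipa].
/peminuwuptigdavoh/: /p/ and /t/ form a stop–stop cluster, so [i] is inserted between them. /g/ and /d/ form a stop–stop cluster, so [i] is inserted between them. → [peminuwupitigidavoh].
/negeveebkudtaahit/: /b/ and /k/ form a stop–stop cluster, so [i] is inserted between them. /d/ and /t/ form a stop–stop cluster, so [i] is inserted between them. → [negeveebikuditaahit].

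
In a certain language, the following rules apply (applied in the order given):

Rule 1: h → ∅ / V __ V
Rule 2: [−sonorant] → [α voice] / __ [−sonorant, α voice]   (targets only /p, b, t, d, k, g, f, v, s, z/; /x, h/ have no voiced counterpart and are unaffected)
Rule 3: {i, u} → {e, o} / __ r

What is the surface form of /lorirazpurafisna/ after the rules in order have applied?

lorerasporafisna

Rule 1 (intervocalic h-deletion): no segment meets the environment; /lorirazpurafisna/ is unchanged.
Rule 2 (regressive voicing assimilation): /z/ precedes the voiceless obstruent /p/, so it devoices to [s] by assimilation. /lorirazpurafisna/ → loriraspurafisna.
Rule 3 (pre-rhotic lowering): /i/ is a high vowel immediately before /r/, so it lowers to [e]. /u/ is a high vowel immediately before /r/, so it lowers to [o]. /loriraspurafisna/ → lorerasporafisna.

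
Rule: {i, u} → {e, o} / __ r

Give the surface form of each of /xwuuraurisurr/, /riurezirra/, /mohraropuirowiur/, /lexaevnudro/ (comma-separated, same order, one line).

/xwuuraurisurr/: /u/ is a high vowel immediately before /r/, so it lowers to [o]. /u/ is a high vowel immediately before /r/, so it lowers to [o]. /u/ is a high vowel immediately before /r/, so it lowers to [o]. → [xwuoraorisorr].
/riurezirra/: /u/ is a high vowel immediately before /r/, so it lowers to [o]. /i/ is a high vowel immediately before /r/, so it lowers to [e]. → [riorezerra].
/mohraropuirowiur/: /i/ is a high vowel immediately before /r/, so it lowers to [e]. /u/ is a high vowel immediately before /r/, so it lowers to [o]. → [mohraropuerowior].
/lexaevnudro/: the rule's environment is not met; surfaces unchanged as [lexaevnudro].

xwuoraorisorr, riorezerra, mohraropuerowior, lexaevnudro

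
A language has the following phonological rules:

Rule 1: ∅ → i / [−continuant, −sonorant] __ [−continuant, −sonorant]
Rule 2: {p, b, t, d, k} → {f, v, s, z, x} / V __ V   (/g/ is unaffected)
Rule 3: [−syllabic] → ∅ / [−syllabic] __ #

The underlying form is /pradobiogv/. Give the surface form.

Rule 1 (stop-cluster i-epenthesis): no segment meets the environment; /pradobiogv/ is unchanged.
Rule 2 (intervocalic spirantization): /d/ is a stop between vowels /a/ and /o/, so it spirantizes to the fricative [z]. /b/ is a stop between vowels /o/ and /i/, so it spirantizes to the fricative [v]. /pradobiogv/ → prazoviogv.
Rule 3 (final cluster simplification): /v/ is the second consonant of a word-final cluster /gv/, so it deletes. /prazoviogv/ → prazoviog.

prazoviog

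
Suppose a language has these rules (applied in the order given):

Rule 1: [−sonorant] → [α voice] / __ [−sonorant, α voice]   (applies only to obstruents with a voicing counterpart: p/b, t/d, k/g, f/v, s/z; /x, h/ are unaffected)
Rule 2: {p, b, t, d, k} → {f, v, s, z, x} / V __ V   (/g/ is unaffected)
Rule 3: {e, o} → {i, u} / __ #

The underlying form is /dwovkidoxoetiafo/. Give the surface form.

Rule 1 (regressive voicing assimilation): /v/ precedes the voiceless obstruent /k/, so it devoices to [f] by assimilation. /dwovkidoxoetiafo/ → dwofkidoxoetiafo.
Rule 2 (intervocalic spirantization): /d/ is a stop between vowels /i/ and /o/, so it spirantizes to the fricative [z]. /t/ is a stop between vowels /e/ and /i/, so it spirantizes to the fricative [s]. /dwofkidoxoetiafo/ → dwofkizoxoesiafo.
Rule 3 (final vowel raising): /o/ is a mid vowel in word-final position, so it raises to [u]. /dwofkizoxoesiafo/ → dwofkizoxoesiafu.

dwofkizoxoesiafu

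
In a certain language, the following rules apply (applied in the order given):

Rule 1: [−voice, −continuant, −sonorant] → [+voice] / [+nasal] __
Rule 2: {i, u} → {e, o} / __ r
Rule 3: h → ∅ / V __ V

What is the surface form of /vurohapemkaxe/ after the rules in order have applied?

Rule 1 (post-nasal voicing): /k/ is a voiceless stop immediately after the nasal /m/, so it voices to [g]. /vurohapemkaxe/ → vurohapemgaxe.
Rule 2 (pre-rhotic lowering): /u/ is a high vowel immediately before /r/, so it lowers to [o]. /vurohapemgaxe/ → vorohapemgaxe.
Rule 3 (intervocalic h-deletion): /h/ occurs between vowels /o/ and /a/, so it deletes. /vorohapemgaxe/ → voroapemgaxe.

voroapemgaxe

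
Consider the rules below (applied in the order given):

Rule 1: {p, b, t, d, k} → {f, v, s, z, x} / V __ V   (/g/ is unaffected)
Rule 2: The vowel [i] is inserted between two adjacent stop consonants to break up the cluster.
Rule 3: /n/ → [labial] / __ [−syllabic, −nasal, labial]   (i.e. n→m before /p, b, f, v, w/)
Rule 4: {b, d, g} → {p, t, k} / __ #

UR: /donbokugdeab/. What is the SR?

Rule 1 (intervocalic spirantization): /k/ is a stop between vowels /o/ and /u/, so it spirantizes to the fricative [x]. /donbokugdeab/ → donboxugdeab.
Rule 2 (stop-cluster i-epenthesis): /g/ and /d/ form a stop–stop cluster, so [i] is inserted between them. /donboxugdeab/ → donboxugideab.
Rule 3 (nasal place assimilation): /n/ precedes the labial consonant /b/, so it assimilates in place to [m]. /donboxugideab/ → domboxugideab.
Rule 4 (final devoicing): /b/ is a voiced stop in word-final position, so it devoices to [p]. /domboxugideab/ → domboxugideap.

domboxugideap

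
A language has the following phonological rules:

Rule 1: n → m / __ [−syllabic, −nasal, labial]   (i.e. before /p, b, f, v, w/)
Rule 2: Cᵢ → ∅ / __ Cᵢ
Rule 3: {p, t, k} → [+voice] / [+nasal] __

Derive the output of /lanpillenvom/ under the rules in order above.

lambilemvom

Rule 1 (nasal place assimilation): /n/ precedes the labial consonant /p/, so it assimilates in place to [m]. /n/ precedes the labial consonant /v/, so it assimilates in place to [m]. /lanpillenvom/ → lampillemvom.
Rule 2 (degemination): /ll/ is a geminate; the first /l/ deletes. /lampillemvom/ → lampilemvom.
Rule 3 (post-nasal voicing): /p/ is a voiceless stop immediately after the nasal /m/, so it voices to [b]. /lampilemvom/ → lambilemvom.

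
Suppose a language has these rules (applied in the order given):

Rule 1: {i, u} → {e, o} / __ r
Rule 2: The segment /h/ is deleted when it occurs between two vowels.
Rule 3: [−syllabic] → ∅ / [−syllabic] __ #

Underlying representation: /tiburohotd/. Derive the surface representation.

tiboroot

Rule 1 (pre-rhotic lowering): /u/ is a high vowel immediately before /r/, so it lowers to [o]. /tiburohotd/ → tiborohotd.
Rule 2 (intervocalic h-deletion): /h/ occurs between vowels /o/ and /o/, so it deletes. /tiborohotd/ → tiborootd.
Rule 3 (final cluster simplification): /d/ is the second consonant of a word-final cluster /td/, so it deletes. /tiborootd/ → tiboroot.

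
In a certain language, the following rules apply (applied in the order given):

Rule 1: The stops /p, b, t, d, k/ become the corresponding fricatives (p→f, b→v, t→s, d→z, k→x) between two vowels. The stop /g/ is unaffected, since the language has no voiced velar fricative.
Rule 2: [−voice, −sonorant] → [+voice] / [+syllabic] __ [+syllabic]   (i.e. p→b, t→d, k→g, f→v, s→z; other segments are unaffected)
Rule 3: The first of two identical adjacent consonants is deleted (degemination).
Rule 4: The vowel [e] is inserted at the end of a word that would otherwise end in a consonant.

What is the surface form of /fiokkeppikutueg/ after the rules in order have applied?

Rule 1 (intervocalic spirantization): /k/ is a stop between vowels /i/ and /u/, so it spirantizes to the fricative [x]. /t/ is a stop between vowels /u/ and /u/, so it spirantizes to the fricative [s]. /fiokkeppikutueg/ → fiokkeppixusueg.
Rule 2 (intervocalic voicing): /s/ is a voiceless obstruent between vowels /u/ and /u/, so it voices to [z]. /fiokkeppixusueg/ → fiokkeppixuzueg.
Rule 3 (degemination): /kk/ is a geminate; the first /k/ deletes. /pp/ is a geminate; the first /p/ deletes. /fiokkeppixuzueg/ → fiokepixuzueg.
Rule 4 (final e-epenthesis): the form ends in the consonant /g/, so [e] is inserted word-finally. /fiokepixuzueg/ → fiokepixuzuege.

fiokepixuzuege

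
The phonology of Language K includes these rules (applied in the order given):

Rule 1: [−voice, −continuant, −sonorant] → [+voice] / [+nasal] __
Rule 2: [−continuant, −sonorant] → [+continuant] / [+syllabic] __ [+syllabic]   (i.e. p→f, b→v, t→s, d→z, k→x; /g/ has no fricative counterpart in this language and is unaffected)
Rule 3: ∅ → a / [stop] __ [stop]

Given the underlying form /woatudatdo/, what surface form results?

woasuzatado

Rule 1 (post-nasal voicing): no segment meets the environment; /woatudatdo/ is unchanged.
Rule 2 (intervocalic spirantization): /t/ is a stop between vowels /a/ and /u/, so it spirantizes to the fricative [s]. /d/ is a stop between vowels /u/ and /a/, so it spirantizes to the fricative [z]. /woatudatdo/ → woasuzatdo.
Rule 3 (stop-cluster a-epenthesis): /t/ and /d/ form a stop–stop cluster, so [a] is inserted between them. /woasuzatdo/ → woasuzatado.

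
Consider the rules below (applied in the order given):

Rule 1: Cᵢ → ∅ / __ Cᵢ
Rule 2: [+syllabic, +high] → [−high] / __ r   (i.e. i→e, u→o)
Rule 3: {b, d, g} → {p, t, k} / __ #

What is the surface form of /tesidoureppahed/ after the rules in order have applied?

tesidoorepahet

Rule 1 (degemination): /pp/ is a geminate; the first /p/ deletes. /tesidoureppahed/ → tesidourepahed.
Rule 2 (pre-rhotic lowering): /u/ is a high vowel immediately before /r/, so it lowers to [o]. /tesidourepahed/ → tesidoorepahed.
Rule 3 (final devoicing): /d/ is a voiced stop in word-final position, so it devoices to [t]. /tesidoorepahed/ → tesidoorepahet.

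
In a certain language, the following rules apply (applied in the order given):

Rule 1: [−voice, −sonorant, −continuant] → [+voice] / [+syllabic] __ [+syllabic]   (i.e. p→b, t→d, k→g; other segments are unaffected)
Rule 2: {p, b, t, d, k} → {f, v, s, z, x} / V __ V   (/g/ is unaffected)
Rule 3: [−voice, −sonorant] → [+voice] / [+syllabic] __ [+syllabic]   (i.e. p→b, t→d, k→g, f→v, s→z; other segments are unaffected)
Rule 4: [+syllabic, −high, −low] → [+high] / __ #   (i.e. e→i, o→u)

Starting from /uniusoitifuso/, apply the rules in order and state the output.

uniuzoizivuzu

Rule 1 (intervocalic voicing): /t/ is a voiceless stop between vowels /i/ and /i/, so it voices to [d]. /uniusoitifuso/ → uniusoidifuso.
Rule 2 (intervocalic spirantization): /d/ is a stop between vowels /i/ and /i/, so it spirantizes to the fricative [z]. /uniusoidifuso/ → uniusoizifuso.
Rule 3 (intervocalic voicing): /s/ is a voiceless obstruent between vowels /u/ and /o/, so it voices to [z]. /f/ is a voiceless obstruent between vowels /i/ and /u/, so it voices to [v]. /s/ is a voiceless obstruent between vowels /u/ and /o/, so it voices to [z]. /uniusoizifuso/ → uniuzoizivuzo.
Rule 4 (final vowel raising): /o/ is a mid vowel in word-final position, so it raises to [u]. /uniuzoizivuzo/ → uniuzoizivuzu.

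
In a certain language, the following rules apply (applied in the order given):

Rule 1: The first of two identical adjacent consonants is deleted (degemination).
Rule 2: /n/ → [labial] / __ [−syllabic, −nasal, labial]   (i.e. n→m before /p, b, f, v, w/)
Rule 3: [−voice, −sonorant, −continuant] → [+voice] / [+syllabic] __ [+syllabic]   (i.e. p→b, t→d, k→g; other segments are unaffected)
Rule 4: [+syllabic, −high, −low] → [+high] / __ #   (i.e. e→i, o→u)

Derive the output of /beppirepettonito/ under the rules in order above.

Rule 1 (degemination): /pp/ is a geminate; the first /p/ deletes. /tt/ is a geminate; the first /t/ deletes. /beppirepettonito/ → bepirepetonito.
Rule 2 (nasal place assimilation): no segment meets the environment; /bepirepetonito/ is unchanged.
Rule 3 (intervocalic voicing): /p/ is a voiceless stop between vowels /e/ and /i/, so it voices to [b]. /p/ is a voiceless stop between vowels /e/ and /e/, so it voices to [b]. /t/ is a voiceless stop between vowels /e/ and /o/, so it voices to [d]. /t/ is a voiceless stop between vowels /i/ and /o/, so it voices to [d]. /bepirepetonito/ → bebirebedonido.
Rule 4 (final vowel raising): /o/ is a mid vowel in word-final position, so it raises to [u]. /bebirebedonido/ → bebirebedonidu.

bebirebedonidu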